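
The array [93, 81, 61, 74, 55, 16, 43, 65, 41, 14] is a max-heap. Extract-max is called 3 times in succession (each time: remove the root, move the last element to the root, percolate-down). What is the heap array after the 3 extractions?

[65, 55, 61, 41, 14, 16, 43]

extract-max #1 returns 93:
  remove root 93; move last element 14 to root → [14, 81, 61, 74, 55, 16, 43, 65, 41]
  14 vs larger child 81 at index 1, swap → [81, 14, 61, 74, 55, 16, 43, 65, 41]
  14 vs larger child 74 at index 3, swap → [81, 74, 61, 14, 55, 16, 43, 65, 41]
  14 vs larger child 65 at index 7, swap → [81, 74, 61, 65, 55, 16, 43, 14, 41]
extract-max #2 returns 81:
  remove root 81; move last element 41 to root → [41, 74, 61, 65, 55, 16, 43, 14]
  41 vs larger child 74 at index 1, swap → [74, 41, 61, 65, 55, 16, 43, 14]
  41 vs larger child 65 at index 3, swap → [74, 65, 61, 41, 55, 16, 43, 14]
extract-max #3 returns 74:
  remove root 74; move last element 14 to root → [14, 65, 61, 41, 55, 16, 43]
  14 vs larger child 65 at index 1, swap → [65, 14, 61, 41, 55, 16, 43]
  14 vs larger child 55 at index 4, swap → [65, 55, 61, 41, 14, 16, 43]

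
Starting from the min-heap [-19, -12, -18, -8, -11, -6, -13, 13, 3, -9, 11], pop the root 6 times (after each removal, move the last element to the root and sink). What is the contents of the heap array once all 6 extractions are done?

[-8, 3, -6, 13, 11]

extract-min #1 returns -19:
  remove root -19; move last element 11 to root → [11, -12, -18, -8, -11, -6, -13, 13, 3, -9]
  11 vs smaller child -18 at index 2, swap → [-18, -12, 11, -8, -11, -6, -13, 13, 3, -9]
  11 vs smaller child -13 at index 6, swap → [-18, -12, -13, -8, -11, -6, 11, 13, 3, -9]
extract-min #2 returns -18:
  remove root -18; move last element -9 to root → [-9, -12, -13, -8, -11, -6, 11, 13, 3]
  -9 vs smaller child -13 at index 2, swap → [-13, -12, -9, -8, -11, -6, 11, 13, 3]
extract-min #3 returns -13:
  remove root -13; move last element 3 to root → [3, -12, -9, -8, -11, -6, 11, 13]
  3 vs smaller child -12 at index 1, swap → [-12, 3, -9, -8, -11, -6, 11, 13]
  3 vs smaller child -11 at index 4, swap → [-12, -11, -9, -8, 3, -6, 11, 13]
extract-min #4 returns -12:
  remove root -12; move last element 13 to root → [13, -11, -9, -8, 3, -6, 11]
  13 vs smaller child -11 at index 1, swap → [-11, 13, -9, -8, 3, -6, 11]
  13 vs smaller child -8 at index 3, swap → [-11, -8, -9, 13, 3, -6, 11]
extract-min #5 returns -11:
  remove root -11; move last element 11 to root → [11, -8, -9, 13, 3, -6]
  11 vs smaller child -9 at index 2, swap → [-9, -8, 11, 13, 3, -6]
  11 vs only child -6 at index 5, swap → [-9, -8, -6, 13, 3, 11]
extract-min #6 returns -9:
  remove root -9; move last element 11 to root → [11, -8, -6, 13, 3]
  11 vs smaller child -8 at index 1, swap → [-8, 11, -6, 13, 3]
  11 vs smaller child 3 at index 4, swap → [-8, 3, -6, 13, 11]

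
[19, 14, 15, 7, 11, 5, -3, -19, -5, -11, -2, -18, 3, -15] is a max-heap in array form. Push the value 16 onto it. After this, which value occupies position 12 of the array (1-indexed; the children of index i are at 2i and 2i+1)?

append 16 at index 15 → [19, 14, 15, 7, 11, 5, -3, -19, -5, -11, -2, -18, 3, -15, 16]
16 > parent -3 at index 7, swap → [19, 14, 15, 7, 11, 5, 16, -19, -5, -11, -2, -18, 3, -15, -3]
16 > parent 15 at index 3, swap → [19, 14, 16, 7, 11, 5, 15, -19, -5, -11, -2, -18, 3, -15, -3]
resulting array: [19, 14, 16, 7, 11, 5, 15, -19, -5, -11, -2, -18, 3, -15, -3]

-18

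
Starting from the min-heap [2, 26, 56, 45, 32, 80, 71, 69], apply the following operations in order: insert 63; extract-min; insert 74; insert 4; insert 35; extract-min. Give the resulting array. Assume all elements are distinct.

[26, 32, 56, 45, 35, 80, 71, 69, 74, 63]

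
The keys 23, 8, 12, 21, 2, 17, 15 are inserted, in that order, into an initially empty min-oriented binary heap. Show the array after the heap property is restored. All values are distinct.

[2, 8, 12, 23, 21, 17, 15]

Insert 23:
  append 23 at index 0 → [23] (no swap needed)
Insert 8:
  append 8 at index 1 → [23, 8]
  8 < parent 23 at index 0, swap → [8, 23]
Insert 12:
  append 12 at index 2 → [8, 23, 12] (no swap needed)
Insert 21:
  append 21 at index 3 → [8, 23, 12, 21]
  21 < parent 23 at index 1, swap → [8, 21, 12, 23]
Insert 2:
  append 2 at index 4 → [8, 21, 12, 23, 2]
  2 < parent 21 at index 1, swap → [8, 2, 12, 23, 21]
  2 < parent 8 at index 0, swap → [2, 8, 12, 23, 21]
Insert 17:
  append 17 at index 5 → [2, 8, 12, 23, 21, 17] (no swap needed)
Insert 15:
  append 15 at index 6 → [2, 8, 12, 23, 21, 17, 15] (no swap needed)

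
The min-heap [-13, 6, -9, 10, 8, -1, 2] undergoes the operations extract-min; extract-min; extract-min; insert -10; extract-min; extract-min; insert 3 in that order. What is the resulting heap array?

extract-min → returns -13:
  remove root -13; move last element 2 to root → [2, 6, -9, 10, 8, -1]
  2 vs smaller child -9 at index 2, swap → [-9, 6, 2, 10, 8, -1]
  2 vs only child -1 at index 5, swap → [-9, 6, -1, 10, 8, 2]
extract-min → returns -9:
  remove root -9; move last element 2 to root → [2, 6, -1, 10, 8]
  2 vs smaller child -1 at index 2, swap → [-1, 6, 2, 10, 8]
extract-min → returns -1:
  remove root -1; move last element 8 to root → [8, 6, 2, 10]
  8 vs smaller child 2 at index 2, swap → [2, 6, 8, 10]
insert -10:
  append -10 at index 4 → [2, 6, 8, 10, -10]
  -10 < parent 6 at index 1, swap → [2, -10, 8, 10, 6]
  -10 < parent 2 at index 0, swap → [-10, 2, 8, 10, 6]
extract-min → returns -10:
  remove root -10; move last element 6 to root → [6, 2, 8, 10]
  6 vs smaller child 2 at index 1, swap → [2, 6, 8, 10]
extract-min → returns 2:
  remove root 2; move last element 10 to root → [10, 6, 8]
  10 vs smaller child 6 at index 1, swap → [6, 10, 8]
insert 3:
  append 3 at index 3 → [6, 10, 8, 3]
  3 < parent 10 at index 1, swap → [6, 3, 8, 10]
  3 < parent 6 at index 0, swap → [3, 6, 8, 10]

[3, 6, 8, 10]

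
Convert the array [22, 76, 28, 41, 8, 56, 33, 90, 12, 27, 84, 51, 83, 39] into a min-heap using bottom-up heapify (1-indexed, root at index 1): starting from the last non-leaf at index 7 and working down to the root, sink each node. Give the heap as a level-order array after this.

sift down from index 7: already satisfies heap property
sift down from index 6:
  56 vs smaller child 51 at index 12, swap → [22, 76, 28, 41, 8, 51, 33, 90, 12, 27, 84, 56, 83, 39]
sift down from index 5: already satisfies heap property
sift down from index 4:
  41 vs smaller child 12 at index 9, swap → [22, 76, 28, 12, 8, 51, 33, 90, 41, 27, 84, 56, 83, 39]
sift down from index 3: already satisfies heap property
sift down from index 2:
  76 vs smaller child 8 at index 5, swap → [22, 8, 28, 12, 76, 51, 33, 90, 41, 27, 84, 56, 83, 39]
  76 vs smaller child 27 at index 10, swap → [22, 8, 28, 12, 27, 51, 33, 90, 41, 76, 84, 56, 83, 39]
sift down from index 1:
  22 vs smaller child 8 at index 2, swap → [8, 22, 28, 12, 27, 51, 33, 90, 41, 76, 84, 56, 83, 39]
  22 vs smaller child 12 at index 4, swap → [8, 12, 28, 22, 27, 51, 33, 90, 41, 76, 84, 56, 83, 39]

[8, 12, 28, 22, 27, 51, 33, 90, 41, 76, 84, 56, 83, 39]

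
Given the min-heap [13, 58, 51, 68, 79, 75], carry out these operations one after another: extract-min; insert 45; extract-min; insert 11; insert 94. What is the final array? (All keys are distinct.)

[11, 58, 51, 68, 79, 75, 94]

extract-min → returns 13:
  remove root 13; move last element 75 to root → [75, 58, 51, 68, 79]
  75 vs smaller child 51 at index 2, swap → [51, 58, 75, 68, 79]
insert 45:
  append 45 at index 5 → [51, 58, 75, 68, 79, 45]
  45 < parent 75 at index 2, swap → [51, 58, 45, 68, 79, 75]
  45 < parent 51 at index 0, swap → [45, 58, 51, 68, 79, 75]
extract-min → returns 45:
  remove root 45; move last element 75 to root → [75, 58, 51, 68, 79]
  75 vs smaller child 51 at index 2, swap → [51, 58, 75, 68, 79]
insert 11:
  append 11 at index 5 → [51, 58, 75, 68, 79, 11]
  11 < parent 75 at index 2, swap → [51, 58, 11, 68, 79, 75]
  11 < parent 51 at index 0, swap → [11, 58, 51, 68, 79, 75]
insert 94:
  append 94 at index 6 → [11, 58, 51, 68, 79, 75, 94] (no swap needed)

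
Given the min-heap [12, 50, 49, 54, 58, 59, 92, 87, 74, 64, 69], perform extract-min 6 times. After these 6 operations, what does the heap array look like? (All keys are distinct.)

[64, 74, 69, 87, 92]

extract-min #1 returns 12:
  remove root 12; move last element 69 to root → [69, 50, 49, 54, 58, 59, 92, 87, 74, 64]
  69 vs smaller child 49 at index 2, swap → [49, 50, 69, 54, 58, 59, 92, 87, 74, 64]
  69 vs smaller child 59 at index 5, swap → [49, 50, 59, 54, 58, 69, 92, 87, 74, 64]
extract-min #2 returns 49:
  remove root 49; move last element 64 to root → [64, 50, 59, 54, 58, 69, 92, 87, 74]
  64 vs smaller child 50 at index 1, swap → [50, 64, 59, 54, 58, 69, 92, 87, 74]
  64 vs smaller child 54 at index 3, swap → [50, 54, 59, 64, 58, 69, 92, 87, 74]
extract-min #3 returns 50:
  remove root 50; move last element 74 to root → [74, 54, 59, 64, 58, 69, 92, 87]
  74 vs smaller child 54 at index 1, swap → [54, 74, 59, 64, 58, 69, 92, 87]
  74 vs smaller child 58 at index 4, swap → [54, 58, 59, 64, 74, 69, 92, 87]
extract-min #4 returns 54:
  remove root 54; move last element 87 to root → [87, 58, 59, 64, 74, 69, 92]
  87 vs smaller child 58 at index 1, swap → [58, 87, 59, 64, 74, 69, 92]
  87 vs smaller child 64 at index 3, swap → [58, 64, 59, 87, 74, 69, 92]
extract-min #5 returns 58:
  remove root 58; move last element 92 to root → [92, 64, 59, 87, 74, 69]
  92 vs smaller child 59 at index 2, swap → [59, 64, 92, 87, 74, 69]
  92 vs only child 69 at index 5, swap → [59, 64, 69, 87, 74, 92]
extract-min #6 returns 59:
  remove root 59; move last element 92 to root → [92, 64, 69, 87, 74]
  92 vs smaller child 64 at index 1, swap → [64, 92, 69, 87, 74]
  92 vs smaller child 74 at index 4, swap → [64, 74, 69, 87, 92]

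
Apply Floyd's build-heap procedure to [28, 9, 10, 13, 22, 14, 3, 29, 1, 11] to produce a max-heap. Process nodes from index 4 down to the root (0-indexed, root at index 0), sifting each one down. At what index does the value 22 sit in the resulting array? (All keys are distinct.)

4

sift down from index 4: already satisfies heap property
sift down from index 3:
  13 vs larger child 29 at index 7, swap → [28, 9, 10, 29, 22, 14, 3, 13, 1, 11]
sift down from index 2:
  10 vs larger child 14 at index 5, swap → [28, 9, 14, 29, 22, 10, 3, 13, 1, 11]
sift down from index 1:
  9 vs larger child 29 at index 3, swap → [28, 29, 14, 9, 22, 10, 3, 13, 1, 11]
  9 vs larger child 13 at index 7, swap → [28, 29, 14, 13, 22, 10, 3, 9, 1, 11]
sift down from index 0:
  28 vs larger child 29 at index 1, swap → [29, 28, 14, 13, 22, 10, 3, 9, 1, 11]
resulting array: [29, 28, 14, 13, 22, 10, 3, 9, 1, 11]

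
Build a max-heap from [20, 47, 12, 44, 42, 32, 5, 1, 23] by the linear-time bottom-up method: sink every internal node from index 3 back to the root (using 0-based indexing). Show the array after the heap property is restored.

sift down from index 3: already satisfies heap property
sift down from index 2:
  12 vs larger child 32 at index 5, swap → [20, 47, 32, 44, 42, 12, 5, 1, 23]
sift down from index 1: already satisfies heap property
sift down from index 0:
  20 vs larger child 47 at index 1, swap → [47, 20, 32, 44, 42, 12, 5, 1, 23]
  20 vs larger child 44 at index 3, swap → [47, 44, 32, 20, 42, 12, 5, 1, 23]
  20 vs larger child 23 at index 8, swap → [47, 44, 32, 23, 42, 12, 5, 1, 20]

[47, 44, 32, 23, 42, 12, 5, 1, 20]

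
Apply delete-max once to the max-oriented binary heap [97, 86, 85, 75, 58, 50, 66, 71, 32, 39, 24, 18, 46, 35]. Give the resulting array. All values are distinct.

[86, 75, 85, 71, 58, 50, 66, 35, 32, 39, 24, 18, 46]

remove root 97; move last element 35 to root → [35, 86, 85, 75, 58, 50, 66, 71, 32, 39, 24, 18, 46]
35 vs larger child 86 at index 1, swap → [86, 35, 85, 75, 58, 50, 66, 71, 32, 39, 24, 18, 46]
35 vs larger child 75 at index 3, swap → [86, 75, 85, 35, 58, 50, 66, 71, 32, 39, 24, 18, 46]
35 vs larger child 71 at index 7, swap → [86, 75, 85, 71, 58, 50, 66, 35, 32, 39, 24, 18, 46]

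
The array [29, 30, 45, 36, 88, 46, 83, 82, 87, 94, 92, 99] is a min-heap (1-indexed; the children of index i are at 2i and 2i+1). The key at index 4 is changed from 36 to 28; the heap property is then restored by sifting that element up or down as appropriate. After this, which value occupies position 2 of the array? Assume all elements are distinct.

set index 4 from 36 to 28 → [29, 30, 45, 28, 88, 46, 83, 82, 87, 94, 92, 99]
28 < parent 30 at index 2, swap → [29, 28, 45, 30, 88, 46, 83, 82, 87, 94, 92, 99]
28 < parent 29 at index 1, swap → [28, 29, 45, 30, 88, 46, 83, 82, 87, 94, 92, 99]
resulting array: [28, 29, 45, 30, 88, 46, 83, 82, 87, 94, 92, 99]

29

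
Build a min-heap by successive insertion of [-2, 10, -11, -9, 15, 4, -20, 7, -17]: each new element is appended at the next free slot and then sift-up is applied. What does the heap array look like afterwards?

[-20, -17, -11, -9, 15, 4, -2, 10, 7]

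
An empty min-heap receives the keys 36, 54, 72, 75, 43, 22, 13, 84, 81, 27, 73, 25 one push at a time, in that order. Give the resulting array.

[13, 27, 22, 75, 43, 25, 36, 84, 81, 54, 73, 72]

Insert 36:
  append 36 at index 0 → [36] (no swap needed)
Insert 54:
  append 54 at index 1 → [36, 54] (no swap needed)
Insert 72:
  append 72 at index 2 → [36, 54, 72] (no swap needed)
Insert 75:
  append 75 at index 3 → [36, 54, 72, 75] (no swap needed)
Insert 43:
  append 43 at index 4 → [36, 54, 72, 75, 43]
  43 < parent 54 at index 1, swap → [36, 43, 72, 75, 54]
Insert 22:
  append 22 at index 5 → [36, 43, 72, 75, 54, 22]
  22 < parent 72 at index 2, swap → [36, 43, 22, 75, 54, 72]
  22 < parent 36 at index 0, swap → [22, 43, 36, 75, 54, 72]
Insert 13:
  append 13 at index 6 → [22, 43, 36, 75, 54, 72, 13]
  13 < parent 36 at index 2, swap → [22, 43, 13, 75, 54, 72, 36]
  13 < parent 22 at index 0, swap → [13, 43, 22, 75, 54, 72, 36]
Insert 84:
  append 84 at index 7 → [13, 43, 22, 75, 54, 72, 36, 84] (no swap needed)
Insert 81:
  append 81 at index 8 → [13, 43, 22, 75, 54, 72, 36, 84, 81] (no swap needed)
Insert 27:
  append 27 at index 9 → [13, 43, 22, 75, 54, 72, 36, 84, 81, 27]
  27 < parent 54 at index 4, swap → [13, 43, 22, 75, 27, 72, 36, 84, 81, 54]
  27 < parent 43 at index 1, swap → [13, 27, 22, 75, 43, 72, 36, 84, 81, 54]
Insert 73:
  append 73 at index 10 → [13, 27, 22, 75, 43, 72, 36, 84, 81, 54, 73] (no swap needed)
Insert 25:
  append 25 at index 11 → [13, 27, 22, 75, 43, 72, 36, 84, 81, 54, 73, 25]
  25 < parent 72 at index 5, swap → [13, 27, 22, 75, 43, 25, 36, 84, 81, 54, 73, 72]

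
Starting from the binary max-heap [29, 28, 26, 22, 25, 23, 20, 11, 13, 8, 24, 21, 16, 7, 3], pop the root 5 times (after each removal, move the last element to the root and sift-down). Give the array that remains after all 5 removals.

[23, 22, 21, 13, 16, 3, 20, 11, 7, 8]

extract-max #1 returns 29:
  remove root 29; move last element 3 to root → [3, 28, 26, 22, 25, 23, 20, 11, 13, 8, 24, 21, 16, 7]
  3 vs larger child 28 at index 1, swap → [28, 3, 26, 22, 25, 23, 20, 11, 13, 8, 24, 21, 16, 7]
  3 vs larger child 25 at index 4, swap → [28, 25, 26, 22, 3, 23, 20, 11, 13, 8, 24, 21, 16, 7]
  3 vs larger child 24 at index 10, swap → [28, 25, 26, 22, 24, 23, 20, 11, 13, 8, 3, 21, 16, 7]
extract-max #2 returns 28:
  remove root 28; move last element 7 to root → [7, 25, 26, 22, 24, 23, 20, 11, 13, 8, 3, 21, 16]
  7 vs larger child 26 at index 2, swap → [26, 25, 7, 22, 24, 23, 20, 11, 13, 8, 3, 21, 16]
  7 vs larger child 23 at index 5, swap → [26, 25, 23, 22, 24, 7, 20, 11, 13, 8, 3, 21, 16]
  7 vs larger child 21 at index 11, swap → [26, 25, 23, 22, 24, 21, 20, 11, 13, 8, 3, 7, 16]
extract-max #3 returns 26:
  remove root 26; move last element 16 to root → [16, 25, 23, 22, 24, 21, 20, 11, 13, 8, 3, 7]
  16 vs larger child 25 at index 1, swap → [25, 16, 23, 22, 24, 21, 20, 11, 13, 8, 3, 7]
  16 vs larger child 24 at index 4, swap → [25, 24, 23, 22, 16, 21, 20, 11, 13, 8, 3, 7]
extract-max #4 returns 25:
  remove root 25; move last element 7 to root → [7, 24, 23, 22, 16, 21, 20, 11, 13, 8, 3]
  7 vs larger child 24 at index 1, swap → [24, 7, 23, 22, 16, 21, 20, 11, 13, 8, 3]
  7 vs larger child 22 at index 3, swap → [24, 22, 23, 7, 16, 21, 20, 11, 13, 8, 3]
  7 vs larger child 13 at index 8, swap → [24, 22, 23, 13, 16, 21, 20, 11, 7, 8, 3]
extract-max #5 returns 24:
  remove root 24; move last element 3 to root → [3, 22, 23, 13, 16, 21, 20, 11, 7, 8]
  3 vs larger child 23 at index 2, swap → [23, 22, 3, 13, 16, 21, 20, 11, 7, 8]
  3 vs larger child 21 at index 5, swap → [23, 22, 21, 13, 16, 3, 20, 11, 7, 8]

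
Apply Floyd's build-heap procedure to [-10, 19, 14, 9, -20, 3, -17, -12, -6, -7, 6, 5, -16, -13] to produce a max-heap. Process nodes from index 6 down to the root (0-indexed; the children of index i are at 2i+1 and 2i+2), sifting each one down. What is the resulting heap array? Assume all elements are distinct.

sift down from index 6:
  -17 vs only child -13 at index 13, swap → [-10, 19, 14, 9, -20, 3, -13, -12, -6, -7, 6, 5, -16, -17]
sift down from index 5:
  3 vs larger child 5 at index 11, swap → [-10, 19, 14, 9, -20, 5, -13, -12, -6, -7, 6, 3, -16, -17]
sift down from index 4:
  -20 vs larger child 6 at index 10, swap → [-10, 19, 14, 9, 6, 5, -13, -12, -6, -7, -20, 3, -16, -17]
sift down from index 3: already satisfies heap property
sift down from index 2: already satisfies heap property
sift down from index 1: already satisfies heap property
sift down from index 0:
  -10 vs larger child 19 at index 1, swap → [19, -10, 14, 9, 6, 5, -13, -12, -6, -7, -20, 3, -16, -17]
  -10 vs larger child 9 at index 3, swap → [19, 9, 14, -10, 6, 5, -13, -12, -6, -7, -20, 3, -16, -17]
  -10 vs larger child -6 at index 8, swap → [19, 9, 14, -6, 6, 5, -13, -12, -10, -7, -20, 3, -16, -17]

[19, 9, 14, -6, 6, 5, -13, -12, -10, -7, -20, 3, -16, -17]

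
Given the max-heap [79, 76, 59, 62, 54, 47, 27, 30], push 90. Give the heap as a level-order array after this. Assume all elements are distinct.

[90, 79, 59, 76, 54, 47, 27, 30, 62]

append 90 at index 8 → [79, 76, 59, 62, 54, 47, 27, 30, 90]
90 > parent 62 at index 3, swap → [79, 76, 59, 90, 54, 47, 27, 30, 62]
90 > parent 76 at index 1, swap → [79, 90, 59, 76, 54, 47, 27, 30, 62]
90 > parent 79 at index 0, swap → [90, 79, 59, 76, 54, 47, 27, 30, 62]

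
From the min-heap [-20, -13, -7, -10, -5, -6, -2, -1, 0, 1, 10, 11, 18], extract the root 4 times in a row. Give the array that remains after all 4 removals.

[-6, -5, -2, -1, 1, 10, 11, 18, 0]

extract-min #1 returns -20:
  remove root -20; move last element 18 to root → [18, -13, -7, -10, -5, -6, -2, -1, 0, 1, 10, 11]
  18 vs smaller child -13 at index 1, swap → [-13, 18, -7, -10, -5, -6, -2, -1, 0, 1, 10, 11]
  18 vs smaller child -10 at index 3, swap → [-13, -10, -7, 18, -5, -6, -2, -1, 0, 1, 10, 11]
  18 vs smaller child -1 at index 7, swap → [-13, -10, -7, -1, -5, -6, -2, 18, 0, 1, 10, 11]
extract-min #2 returns -13:
  remove root -13; move last element 11 to root → [11, -10, -7, -1, -5, -6, -2, 18, 0, 1, 10]
  11 vs smaller child -10 at index 1, swap → [-10, 11, -7, -1, -5, -6, -2, 18, 0, 1, 10]
  11 vs smaller child -5 at index 4, swap → [-10, -5, -7, -1, 11, -6, -2, 18, 0, 1, 10]
  11 vs smaller child 1 at index 9, swap → [-10, -5, -7, -1, 1, -6, -2, 18, 0, 11, 10]
extract-min #3 returns -10:
  remove root -10; move last element 10 to root → [10, -5, -7, -1, 1, -6, -2, 18, 0, 11]
  10 vs smaller child -7 at index 2, swap → [-7, -5, 10, -1, 1, -6, -2, 18, 0, 11]
  10 vs smaller child -6 at index 5, swap → [-7, -5, -6, -1, 1, 10, -2, 18, 0, 11]
extract-min #4 returns -7:
  remove root -7; move last element 11 to root → [11, -5, -6, -1, 1, 10, -2, 18, 0]
  11 vs smaller child -6 at index 2, swap → [-6, -5, 11, -1, 1, 10, -2, 18, 0]
  11 vs smaller child -2 at index 6, swap → [-6, -5, -2, -1, 1, 10, 11, 18, 0]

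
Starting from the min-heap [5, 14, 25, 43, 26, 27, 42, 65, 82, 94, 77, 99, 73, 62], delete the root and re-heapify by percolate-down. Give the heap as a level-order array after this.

remove root 5; move last element 62 to root → [62, 14, 25, 43, 26, 27, 42, 65, 82, 94, 77, 99, 73]
62 vs smaller child 14 at index 1, swap → [14, 62, 25, 43, 26, 27, 42, 65, 82, 94, 77, 99, 73]
62 vs smaller child 26 at index 4, swap → [14, 26, 25, 43, 62, 27, 42, 65, 82, 94, 77, 99, 73]

[14, 26, 25, 43, 62, 27, 42, 65, 82, 94, 77, 99, 73]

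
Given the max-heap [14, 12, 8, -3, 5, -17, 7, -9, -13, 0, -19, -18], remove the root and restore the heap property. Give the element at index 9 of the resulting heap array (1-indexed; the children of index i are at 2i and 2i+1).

-13

remove root 14; move last element -18 to root → [-18, 12, 8, -3, 5, -17, 7, -9, -13, 0, -19]
-18 vs larger child 12 at index 2, swap → [12, -18, 8, -3, 5, -17, 7, -9, -13, 0, -19]
-18 vs larger child 5 at index 5, swap → [12, 5, 8, -3, -18, -17, 7, -9, -13, 0, -19]
-18 vs larger child 0 at index 10, swap → [12, 5, 8, -3, 0, -17, 7, -9, -13, -18, -19]
resulting array: [12, 5, 8, -3, 0, -17, 7, -9, -13, -18, -19]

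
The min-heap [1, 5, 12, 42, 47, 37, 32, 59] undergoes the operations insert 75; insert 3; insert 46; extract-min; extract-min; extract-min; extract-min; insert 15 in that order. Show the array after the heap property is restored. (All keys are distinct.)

insert 75:
  append 75 at index 8 → [1, 5, 12, 42, 47, 37, 32, 59, 75] (no swap needed)
insert 3:
  append 3 at index 9 → [1, 5, 12, 42, 47, 37, 32, 59, 75, 3]
  3 < parent 47 at index 4, swap → [1, 5, 12, 42, 3, 37, 32, 59, 75, 47]
  3 < parent 5 at index 1, swap → [1, 3, 12, 42, 5, 37, 32, 59, 75, 47]
insert 46:
  append 46 at index 10 → [1, 3, 12, 42, 5, 37, 32, 59, 75, 47, 46] (no swap needed)
extract-min → returns 1:
  remove root 1; move last element 46 to root → [46, 3, 12, 42, 5, 37, 32, 59, 75, 47]
  46 vs smaller child 3 at index 1, swap → [3, 46, 12, 42, 5, 37, 32, 59, 75, 47]
  46 vs smaller child 5 at index 4, swap → [3, 5, 12, 42, 46, 37, 32, 59, 75, 47]
extract-min → returns 3:
  remove root 3; move last element 47 to root → [47, 5, 12, 42, 46, 37, 32, 59, 75]
  47 vs smaller child 5 at index 1, swap → [5, 47, 12, 42, 46, 37, 32, 59, 75]
  47 vs smaller child 42 at index 3, swap → [5, 42, 12, 47, 46, 37, 32, 59, 75]
extract-min → returns 5:
  remove root 5; move last element 75 to root → [75, 42, 12, 47, 46, 37, 32, 59]
  75 vs smaller child 12 at index 2, swap → [12, 42, 75, 47, 46, 37, 32, 59]
  75 vs smaller child 32 at index 6, swap → [12, 42, 32, 47, 46, 37, 75, 59]
extract-min → returns 12:
  remove root 12; move last element 59 to root → [59, 42, 32, 47, 46, 37, 75]
  59 vs smaller child 32 at index 2, swap → [32, 42, 59, 47, 46, 37, 75]
  59 vs smaller child 37 at index 5, swap → [32, 42, 37, 47, 46, 59, 75]
insert 15:
  append 15 at index 7 → [32, 42, 37, 47, 46, 59, 75, 15]
  15 < parent 47 at index 3, swap → [32, 42, 37, 15, 46, 59, 75, 47]
  15 < parent 42 at index 1, swap → [32, 15, 37, 42, 46, 59, 75, 47]
  15 < parent 32 at index 0, swap → [15, 32, 37, 42, 46, 59, 75, 47]

[15, 32, 37, 42, 46, 59, 75, 47]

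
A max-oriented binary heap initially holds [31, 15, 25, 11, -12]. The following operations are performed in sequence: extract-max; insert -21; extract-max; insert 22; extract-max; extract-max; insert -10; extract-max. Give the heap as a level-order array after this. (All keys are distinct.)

[-10, -21, -12]

extract-max → returns 31:
  remove root 31; move last element -12 to root → [-12, 15, 25, 11]
  -12 vs larger child 25 at index 2, swap → [25, 15, -12, 11]
insert -21:
  append -21 at index 4 → [25, 15, -12, 11, -21] (no swap needed)
extract-max → returns 25:
  remove root 25; move last element -21 to root → [-21, 15, -12, 11]
  -21 vs larger child 15 at index 1, swap → [15, -21, -12, 11]
  -21 vs only child 11 at index 3, swap → [15, 11, -12, -21]
insert 22:
  append 22 at index 4 → [15, 11, -12, -21, 22]
  22 > parent 11 at index 1, swap → [15, 22, -12, -21, 11]
  22 > parent 15 at index 0, swap → [22, 15, -12, -21, 11]
extract-max → returns 22:
  remove root 22; move last element 11 to root → [11, 15, -12, -21]
  11 vs larger child 15 at index 1, swap → [15, 11, -12, -21]
extract-max → returns 15:
  remove root 15; move last element -21 to root → [-21, 11, -12]
  -21 vs larger child 11 at index 1, swap → [11, -21, -12]
insert -10:
  append -10 at index 3 → [11, -21, -12, -10]
  -10 > parent -21 at index 1, swap → [11, -10, -12, -21]
extract-max → returns 11:
  remove root 11; move last element -21 to root → [-21, -10, -12]
  -21 vs larger child -10 at index 1, swap → [-10, -21, -12]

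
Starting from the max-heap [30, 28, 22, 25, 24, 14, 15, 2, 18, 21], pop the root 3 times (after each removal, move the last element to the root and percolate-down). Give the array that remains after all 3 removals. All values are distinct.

extract-max #1 returns 30:
  remove root 30; move last element 21 to root → [21, 28, 22, 25, 24, 14, 15, 2, 18]
  21 vs larger child 28 at index 1, swap → [28, 21, 22, 25, 24, 14, 15, 2, 18]
  21 vs larger child 25 at index 3, swap → [28, 25, 22, 21, 24, 14, 15, 2, 18]
extract-max #2 returns 28:
  remove root 28; move last element 18 to root → [18, 25, 22, 21, 24, 14, 15, 2]
  18 vs larger child 25 at index 1, swap → [25, 18, 22, 21, 24, 14, 15, 2]
  18 vs larger child 24 at index 4, swap → [25, 24, 22, 21, 18, 14, 15, 2]
extract-max #3 returns 25:
  remove root 25; move last element 2 to root → [2, 24, 22, 21, 18, 14, 15]
  2 vs larger child 24 at index 1, swap → [24, 2, 22, 21, 18, 14, 15]
  2 vs larger child 21 at index 3, swap → [24, 21, 22, 2, 18, 14, 15]

[24, 21, 22, 2, 18, 14, 15]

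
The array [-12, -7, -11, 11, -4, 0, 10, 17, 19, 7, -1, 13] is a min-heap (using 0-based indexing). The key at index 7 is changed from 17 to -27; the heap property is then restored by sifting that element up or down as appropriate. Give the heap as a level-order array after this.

set index 7 from 17 to -27 → [-12, -7, -11, 11, -4, 0, 10, -27, 19, 7, -1, 13]
-27 < parent 11 at index 3, swap → [-12, -7, -11, -27, -4, 0, 10, 11, 19, 7, -1, 13]
-27 < parent -7 at index 1, swap → [-12, -27, -11, -7, -4, 0, 10, 11, 19, 7, -1, 13]
-27 < parent -12 at index 0, swap → [-27, -12, -11, -7, -4, 0, 10, 11, 19, 7, -1, 13]

[-27, -12, -11, -7, -4, 0, 10, 11, 19, 7, -1, 13]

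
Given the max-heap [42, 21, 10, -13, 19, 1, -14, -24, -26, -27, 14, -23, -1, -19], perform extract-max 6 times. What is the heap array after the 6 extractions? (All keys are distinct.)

[-1, -13, -14, -24, -19, -23, -27, -26]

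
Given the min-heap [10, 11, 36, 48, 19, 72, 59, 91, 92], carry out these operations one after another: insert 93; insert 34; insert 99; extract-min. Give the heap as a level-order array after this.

insert 93:
  append 93 at index 9 → [10, 11, 36, 48, 19, 72, 59, 91, 92, 93] (no swap needed)
insert 34:
  append 34 at index 10 → [10, 11, 36, 48, 19, 72, 59, 91, 92, 93, 34] (no swap needed)
insert 99:
  append 99 at index 11 → [10, 11, 36, 48, 19, 72, 59, 91, 92, 93, 34, 99] (no swap needed)
extract-min → returns 10:
  remove root 10; move last element 99 to root → [99, 11, 36, 48, 19, 72, 59, 91, 92, 93, 34]
  99 vs smaller child 11 at index 1, swap → [11, 99, 36, 48, 19, 72, 59, 91, 92, 93, 34]
  99 vs smaller child 19 at index 4, swap → [11, 19, 36, 48, 99, 72, 59, 91, 92, 93, 34]
  99 vs smaller child 34 at index 10, swap → [11, 19, 36, 48, 34, 72, 59, 91, 92, 93, 99]

[11, 19, 36, 48, 34, 72, 59, 91, 92, 93, 99]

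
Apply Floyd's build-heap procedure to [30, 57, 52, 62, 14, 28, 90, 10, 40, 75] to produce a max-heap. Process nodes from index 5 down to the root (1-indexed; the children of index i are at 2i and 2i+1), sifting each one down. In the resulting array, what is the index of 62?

4

sift down from index 5:
  14 vs only child 75 at index 10, swap → [30, 57, 52, 62, 75, 28, 90, 10, 40, 14]
sift down from index 4: already satisfies heap property
sift down from index 3:
  52 vs larger child 90 at index 7, swap → [30, 57, 90, 62, 75, 28, 52, 10, 40, 14]
sift down from index 2:
  57 vs larger child 75 at index 5, swap → [30, 75, 90, 62, 57, 28, 52, 10, 40, 14]
sift down from index 1:
  30 vs larger child 90 at index 3, swap → [90, 75, 30, 62, 57, 28, 52, 10, 40, 14]
  30 vs larger child 52 at index 7, swap → [90, 75, 52, 62, 57, 28, 30, 10, 40, 14]
resulting array: [90, 75, 52, 62, 57, 28, 30, 10, 40, 14]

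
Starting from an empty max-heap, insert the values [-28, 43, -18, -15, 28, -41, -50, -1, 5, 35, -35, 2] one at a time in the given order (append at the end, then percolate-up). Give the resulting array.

Insert -28:
  append -28 at index 0 → [-28] (no swap needed)
Insert 43:
  append 43 at index 1 → [-28, 43]
  43 > parent -28 at index 0, swap → [43, -28]
Insert -18:
  append -18 at index 2 → [43, -28, -18] (no swap needed)
Insert -15:
  append -15 at index 3 → [43, -28, -18, -15]
  -15 > parent -28 at index 1, swap → [43, -15, -18, -28]
Insert 28:
  append 28 at index 4 → [43, -15, -18, -28, 28]
  28 > parent -15 at index 1, swap → [43, 28, -18, -28, -15]
Insert -41:
  append -41 at index 5 → [43, 28, -18, -28, -15, -41] (no swap needed)
Insert -50:
  append -50 at index 6 → [43, 28, -18, -28, -15, -41, -50] (no swap needed)
Insert -1:
  append -1 at index 7 → [43, 28, -18, -28, -15, -41, -50, -1]
  -1 > parent -28 at index 3, swap → [43, 28, -18, -1, -15, -41, -50, -28]
Insert 5:
  append 5 at index 8 → [43, 28, -18, -1, -15, -41, -50, -28, 5]
  5 > parent -1 at index 3, swap → [43, 28, -18, 5, -15, -41, -50, -28, -1]
Insert 35:
  append 35 at index 9 → [43, 28, -18, 5, -15, -41, -50, -28, -1, 35]
  35 > parent -15 at index 4, swap → [43, 28, -18, 5, 35, -41, -50, -28, -1, -15]
  35 > parent 28 at index 1, swap → [43, 35, -18, 5, 28, -41, -50, -28, -1, -15]
Insert -35:
  append -35 at index 10 → [43, 35, -18, 5, 28, -41, -50, -28, -1, -15, -35] (no swap needed)
Insert 2:
  append 2 at index 11 → [43, 35, -18, 5, 28, -41, -50, -28, -1, -15, -35, 2]
  2 > parent -41 at index 5, swap → [43, 35, -18, 5, 28, 2, -50, -28, -1, -15, -35, -41]
  2 > parent -18 at index 2, swap → [43, 35, 2, 5, 28, -18, -50, -28, -1, -15, -35, -41]

[43, 35, 2, 5, 28, -18, -50, -28, -1, -15, -35, -41]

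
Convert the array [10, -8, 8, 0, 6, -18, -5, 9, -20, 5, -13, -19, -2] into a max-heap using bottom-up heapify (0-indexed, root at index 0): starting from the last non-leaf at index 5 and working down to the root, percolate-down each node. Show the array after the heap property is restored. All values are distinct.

[10, 9, 8, 0, 6, -2, -5, -8, -20, 5, -13, -19, -18]

sift down from index 5:
  -18 vs larger child -2 at index 12, swap → [10, -8, 8, 0, 6, -2, -5, 9, -20, 5, -13, -19, -18]
sift down from index 4: already satisfies heap property
sift down from index 3:
  0 vs larger child 9 at index 7, swap → [10, -8, 8, 9, 6, -2, -5, 0, -20, 5, -13, -19, -18]
sift down from index 2: already satisfies heap property
sift down from index 1:
  -8 vs larger child 9 at index 3, swap → [10, 9, 8, -8, 6, -2, -5, 0, -20, 5, -13, -19, -18]
  -8 vs larger child 0 at index 7, swap → [10, 9, 8, 0, 6, -2, -5, -8, -20, 5, -13, -19, -18]
sift down from index 0: already satisfies heap property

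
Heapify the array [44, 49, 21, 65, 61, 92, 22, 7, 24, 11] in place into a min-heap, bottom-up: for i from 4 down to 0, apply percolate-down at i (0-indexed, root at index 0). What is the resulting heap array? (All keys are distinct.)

sift down from index 4:
  61 vs only child 11 at index 9, swap → [44, 49, 21, 65, 11, 92, 22, 7, 24, 61]
sift down from index 3:
  65 vs smaller child 7 at index 7, swap → [44, 49, 21, 7, 11, 92, 22, 65, 24, 61]
sift down from index 2: already satisfies heap property
sift down from index 1:
  49 vs smaller child 7 at index 3, swap → [44, 7, 21, 49, 11, 92, 22, 65, 24, 61]
  49 vs smaller child 24 at index 8, swap → [44, 7, 21, 24, 11, 92, 22, 65, 49, 61]
sift down from index 0:
  44 vs smaller child 7 at index 1, swap → [7, 44, 21, 24, 11, 92, 22, 65, 49, 61]
  44 vs smaller child 11 at index 4, swap → [7, 11, 21, 24, 44, 92, 22, 65, 49, 61]

[7, 11, 21, 24, 44, 92, 22, 65, 49, 61]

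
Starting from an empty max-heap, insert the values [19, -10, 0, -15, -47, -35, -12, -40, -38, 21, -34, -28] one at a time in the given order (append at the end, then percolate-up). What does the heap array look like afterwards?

[21, 19, 0, -15, -10, -28, -12, -40, -38, -47, -34, -35]

Insert 19:
  append 19 at index 0 → [19] (no swap needed)
Insert -10:
  append -10 at index 1 → [19, -10] (no swap needed)
Insert 0:
  append 0 at index 2 → [19, -10, 0] (no swap needed)
Insert -15:
  append -15 at index 3 → [19, -10, 0, -15] (no swap needed)
Insert -47:
  append -47 at index 4 → [19, -10, 0, -15, -47] (no swap needed)
Insert -35:
  append -35 at index 5 → [19, -10, 0, -15, -47, -35] (no swap needed)
Insert -12:
  append -12 at index 6 → [19, -10, 0, -15, -47, -35, -12] (no swap needed)
Insert -40:
  append -40 at index 7 → [19, -10, 0, -15, -47, -35, -12, -40] (no swap needed)
Insert -38:
  append -38 at index 8 → [19, -10, 0, -15, -47, -35, -12, -40, -38] (no swap needed)
Insert 21:
  append 21 at index 9 → [19, -10, 0, -15, -47, -35, -12, -40, -38, 21]
  21 > parent -47 at index 4, swap → [19, -10, 0, -15, 21, -35, -12, -40, -38, -47]
  21 > parent -10 at index 1, swap → [19, 21, 0, -15, -10, -35, -12, -40, -38, -47]
  21 > parent 19 at index 0, swap → [21, 19, 0, -15, -10, -35, -12, -40, -38, -47]
Insert -34:
  append -34 at index 10 → [21, 19, 0, -15, -10, -35, -12, -40, -38, -47, -34] (no swap needed)
Insert -28:
  append -28 at index 11 → [21, 19, 0, -15, -10, -35, -12, -40, -38, -47, -34, -28]
  -28 > parent -35 at index 5, swap → [21, 19, 0, -15, -10, -28, -12, -40, -38, -47, -34, -35]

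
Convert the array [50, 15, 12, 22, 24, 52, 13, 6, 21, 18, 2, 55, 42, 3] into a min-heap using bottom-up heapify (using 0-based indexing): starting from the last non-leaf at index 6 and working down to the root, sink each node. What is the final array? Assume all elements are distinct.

[2, 6, 3, 21, 15, 42, 12, 22, 50, 18, 24, 55, 52, 13]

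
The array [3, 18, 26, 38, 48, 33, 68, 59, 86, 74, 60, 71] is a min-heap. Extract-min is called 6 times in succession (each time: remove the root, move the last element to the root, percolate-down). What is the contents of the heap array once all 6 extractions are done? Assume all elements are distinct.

[59, 68, 60, 71, 86, 74]

extract-min #1 returns 3:
  remove root 3; move last element 71 to root → [71, 18, 26, 38, 48, 33, 68, 59, 86, 74, 60]
  71 vs smaller child 18 at index 1, swap → [18, 71, 26, 38, 48, 33, 68, 59, 86, 74, 60]
  71 vs smaller child 38 at index 3, swap → [18, 38, 26, 71, 48, 33, 68, 59, 86, 74, 60]
  71 vs smaller child 59 at index 7, swap → [18, 38, 26, 59, 48, 33, 68, 71, 86, 74, 60]
extract-min #2 returns 18:
  remove root 18; move last element 60 to root → [60, 38, 26, 59, 48, 33, 68, 71, 86, 74]
  60 vs smaller child 26 at index 2, swap → [26, 38, 60, 59, 48, 33, 68, 71, 86, 74]
  60 vs smaller child 33 at index 5, swap → [26, 38, 33, 59, 48, 60, 68, 71, 86, 74]
extract-min #3 returns 26:
  remove root 26; move last element 74 to root → [74, 38, 33, 59, 48, 60, 68, 71, 86]
  74 vs smaller child 33 at index 2, swap → [33, 38, 74, 59, 48, 60, 68, 71, 86]
  74 vs smaller child 60 at index 5, swap → [33, 38, 60, 59, 48, 74, 68, 71, 86]
extract-min #4 returns 33:
  remove root 33; move last element 86 to root → [86, 38, 60, 59, 48, 74, 68, 71]
  86 vs smaller child 38 at index 1, swap → [38, 86, 60, 59, 48, 74, 68, 71]
  86 vs smaller child 48 at index 4, swap → [38, 48, 60, 59, 86, 74, 68, 71]
extract-min #5 returns 38:
  remove root 38; move last element 71 to root → [71, 48, 60, 59, 86, 74, 68]
  71 vs smaller child 48 at index 1, swap → [48, 71, 60, 59, 86, 74, 68]
  71 vs smaller child 59 at index 3, swap → [48, 59, 60, 71, 86, 74, 68]
extract-min #6 returns 48:
  remove root 48; move last element 68 to root → [68, 59, 60, 71, 86, 74]
  68 vs smaller child 59 at index 1, swap → [59, 68, 60, 71, 86, 74]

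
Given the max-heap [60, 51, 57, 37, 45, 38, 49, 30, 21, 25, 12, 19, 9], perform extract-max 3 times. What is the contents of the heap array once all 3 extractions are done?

[49, 45, 38, 37, 25, 12, 9, 30, 21, 19]

extract-max #1 returns 60:
  remove root 60; move last element 9 to root → [9, 51, 57, 37, 45, 38, 49, 30, 21, 25, 12, 19]
  9 vs larger child 57 at index 2, swap → [57, 51, 9, 37, 45, 38, 49, 30, 21, 25, 12, 19]
  9 vs larger child 49 at index 6, swap → [57, 51, 49, 37, 45, 38, 9, 30, 21, 25, 12, 19]
extract-max #2 returns 57:
  remove root 57; move last element 19 to root → [19, 51, 49, 37, 45, 38, 9, 30, 21, 25, 12]
  19 vs larger child 51 at index 1, swap → [51, 19, 49, 37, 45, 38, 9, 30, 21, 25, 12]
  19 vs larger child 45 at index 4, swap → [51, 45, 49, 37, 19, 38, 9, 30, 21, 25, 12]
  19 vs larger child 25 at index 9, swap → [51, 45, 49, 37, 25, 38, 9, 30, 21, 19, 12]
extract-max #3 returns 51:
  remove root 51; move last element 12 to root → [12, 45, 49, 37, 25, 38, 9, 30, 21, 19]
  12 vs larger child 49 at index 2, swap → [49, 45, 12, 37, 25, 38, 9, 30, 21, 19]
  12 vs larger child 38 at index 5, swap → [49, 45, 38, 37, 25, 12, 9, 30, 21, 19]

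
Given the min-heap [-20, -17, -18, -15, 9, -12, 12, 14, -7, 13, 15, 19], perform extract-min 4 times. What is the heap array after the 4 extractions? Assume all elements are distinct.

[-12, -7, 12, 13, 9, 19, 15, 14]

extract-min #1 returns -20:
  remove root -20; move last element 19 to root → [19, -17, -18, -15, 9, -12, 12, 14, -7, 13, 15]
  19 vs smaller child -18 at index 2, swap → [-18, -17, 19, -15, 9, -12, 12, 14, -7, 13, 15]
  19 vs smaller child -12 at index 5, swap → [-18, -17, -12, -15, 9, 19, 12, 14, -7, 13, 15]
extract-min #2 returns -18:
  remove root -18; move last element 15 to root → [15, -17, -12, -15, 9, 19, 12, 14, -7, 13]
  15 vs smaller child -17 at index 1, swap → [-17, 15, -12, -15, 9, 19, 12, 14, -7, 13]
  15 vs smaller child -15 at index 3, swap → [-17, -15, -12, 15, 9, 19, 12, 14, -7, 13]
  15 vs smaller child -7 at index 8, swap → [-17, -15, -12, -7, 9, 19, 12, 14, 15, 13]
extract-min #3 returns -17:
  remove root -17; move last element 13 to root → [13, -15, -12, -7, 9, 19, 12, 14, 15]
  13 vs smaller child -15 at index 1, swap → [-15, 13, -12, -7, 9, 19, 12, 14, 15]
  13 vs smaller child -7 at index 3, swap → [-15, -7, -12, 13, 9, 19, 12, 14, 15]
extract-min #4 returns -15:
  remove root -15; move last element 15 to root → [15, -7, -12, 13, 9, 19, 12, 14]
  15 vs smaller child -12 at index 2, swap → [-12, -7, 15, 13, 9, 19, 12, 14]
  15 vs smaller child 12 at index 6, swap → [-12, -7, 12, 13, 9, 19, 15, 14]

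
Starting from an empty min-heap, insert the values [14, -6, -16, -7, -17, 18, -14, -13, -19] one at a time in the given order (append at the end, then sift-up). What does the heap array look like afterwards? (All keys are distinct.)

Insert 14:
  append 14 at index 0 → [14] (no swap needed)
Insert -6:
  append -6 at index 1 → [14, -6]
  -6 < parent 14 at index 0, swap → [-6, 14]
Insert -16:
  append -16 at index 2 → [-6, 14, -16]
  -16 < parent -6 at index 0, swap → [-16, 14, -6]
Insert -7:
  append -7 at index 3 → [-16, 14, -6, -7]
  -7 < parent 14 at index 1, swap → [-16, -7, -6, 14]
Insert -17:
  append -17 at index 4 → [-16, -7, -6, 14, -17]
  -17 < parent -7 at index 1, swap → [-16, -17, -6, 14, -7]
  -17 < parent -16 at index 0, swap → [-17, -16, -6, 14, -7]
Insert 18:
  append 18 at index 5 → [-17, -16, -6, 14, -7, 18] (no swap needed)
Insert -14:
  append -14 at index 6 → [-17, -16, -6, 14, -7, 18, -14]
  -14 < parent -6 at index 2, swap → [-17, -16, -14, 14, -7, 18, -6]
Insert -13:
  append -13 at index 7 → [-17, -16, -14, 14, -7, 18, -6, -13]
  -13 < parent 14 at index 3, swap → [-17, -16, -14, -13, -7, 18, -6, 14]
Insert -19:
  append -19 at index 8 → [-17, -16, -14, -13, -7, 18, -6, 14, -19]
  -19 < parent -13 at index 3, swap → [-17, -16, -14, -19, -7, 18, -6, 14, -13]
  -19 < parent -16 at index 1, swap → [-17, -19, -14, -16, -7, 18, -6, 14, -13]
  -19 < parent -17 at index 0, swap → [-19, -17, -14, -16, -7, 18, -6, 14, -13]

[-19, -17, -14, -16, -7, 18, -6, 14, -13]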